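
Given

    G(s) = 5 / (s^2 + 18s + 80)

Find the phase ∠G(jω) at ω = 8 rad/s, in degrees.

At s = j8: numerator = 5, denominator = 16 + j144.
∠G = ∠num − ∠den = 0° − (83.660°) = -83.66°.

∠G(j8) ≈ -83.66°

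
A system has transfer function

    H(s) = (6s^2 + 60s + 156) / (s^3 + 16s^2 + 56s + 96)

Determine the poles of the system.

s = -2 ± 2j, -12

The poles are the roots of the denominator s^3 + 16s^2 + 56s + 96 = 0.
Trying s = -12: the polynomial evaluates to 0, so (s + 12) is a factor.
Dividing out leaves s^2 + 4s + 8 = 0.
The quadratic formula then gives s = -2 ± 2j.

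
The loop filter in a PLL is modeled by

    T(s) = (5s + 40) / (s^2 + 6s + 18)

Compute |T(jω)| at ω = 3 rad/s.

Substitute s = j3: numerator = 40 + j15, denominator = 9 + j18.
|T(j3)| = |40 + j15| / |9 + j18| = 42.720 / 20.125 ≈ 2.123.

|T(j3)| ≈ 2.123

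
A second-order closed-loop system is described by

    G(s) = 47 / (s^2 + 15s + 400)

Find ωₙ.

ωₙ = 20 rad/s

Compare the denominator to the standard form s^2 + 2ζωₙs + ωₙ².
ωₙ² = 400, so ωₙ = 20 rad/s.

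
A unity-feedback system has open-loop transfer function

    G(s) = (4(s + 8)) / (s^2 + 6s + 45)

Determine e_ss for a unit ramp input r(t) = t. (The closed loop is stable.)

e_ss = ∞

G(s) has no poles at the origin.
This is a Type 0 system; Kv = lim_{s→0} s·G(s) = 0, so the steady-state error for a ramp input is infinite.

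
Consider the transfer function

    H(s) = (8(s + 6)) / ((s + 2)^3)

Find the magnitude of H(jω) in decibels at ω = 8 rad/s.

|H(j8)|_dB ≈ -16.9 dB

Substitute s = j8: numerator = 48 + j64, denominator = -376 - j416.
|H(j8)| = |48 + j64| / |-376 - j416| = 80 / 560.74 ≈ 0.1427.
In decibels: 20·log₁₀(0.1427) ≈ -16.9 dB.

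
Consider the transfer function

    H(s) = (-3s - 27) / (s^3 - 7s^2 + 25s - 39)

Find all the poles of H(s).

The poles are the roots of the denominator s^3 - 7s^2 + 25s - 39 = 0.
Trying s = 3: the polynomial evaluates to 0, so (s - 3) is a factor.
Dividing out leaves s^2 - 4s + 13 = 0.
The quadratic formula then gives s = 2 ± 3j.

s = 2 + 3j, 2 - 3j, 3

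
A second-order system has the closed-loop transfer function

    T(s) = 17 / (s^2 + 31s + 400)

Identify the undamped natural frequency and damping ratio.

ωₙ = 20 rad/s, ζ = 0.775

Compare the denominator to the standard form s^2 + 2ζωₙs + ωₙ².
ωₙ² = 400, so ωₙ = 20 rad/s.
2ζωₙ = 31, so ζ = 31/(2·20) = 0.775.
With ζ = 0.775 the response is underdamped.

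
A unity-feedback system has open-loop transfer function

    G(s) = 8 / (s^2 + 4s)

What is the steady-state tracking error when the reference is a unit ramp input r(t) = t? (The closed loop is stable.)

e_ss = 0.5000

G(s) has one pole at the origin.
This is a Type 1 system. Kv = lim_{s→0} s·G(s) = 8/4 = 2.
e_ss = 1/Kv = 1/(2) = 1/2 ≈ 0.5000.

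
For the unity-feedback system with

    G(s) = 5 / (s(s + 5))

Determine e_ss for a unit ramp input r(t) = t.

e_ss = 1

G(s) has one pole at the origin.
This is a Type 1 system. Kv = lim_{s→0} s·G(s) = 5/5 = 1.
e_ss = 1/Kv = 1/(1) = 1.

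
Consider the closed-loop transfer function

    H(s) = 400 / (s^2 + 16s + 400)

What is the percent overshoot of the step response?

Comparing s^2 + 16s + 400 to s^2 + 2ζωₙs + ωₙ²: ωₙ = 20 rad/s and ζ = 16/(2·20) = 0.4.
%OS = 100·exp(−πζ/√(1−ζ²)) = 100·exp(−π·0.4/√(1−0.4²)) ≈ 25.4%.

%OS ≈ 25.4%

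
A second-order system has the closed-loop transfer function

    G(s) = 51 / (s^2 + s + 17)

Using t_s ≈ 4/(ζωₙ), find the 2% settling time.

Comparing s^2 + s + 17 to s^2 + 2ζωₙs + ωₙ²: ωₙ = √17 ≈ 4.123 rad/s and ζ = 1/(2·√17) ≈ 0.1213.
ζωₙ = 1/2 = 0.5, so t_s ≈ 4/(ζωₙ) = 4/0.5 = 8 s.

t_s ≈ 8 s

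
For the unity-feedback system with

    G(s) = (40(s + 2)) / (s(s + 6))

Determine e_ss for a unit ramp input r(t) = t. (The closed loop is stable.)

G(s) has one pole at the origin.
This is a Type 1 system. Kv = lim_{s→0} s·G(s) = 80/6 = 40/3.
e_ss = 1/Kv = 1/(40/3) = 3/40 ≈ 0.07500.

e_ss = 0.07500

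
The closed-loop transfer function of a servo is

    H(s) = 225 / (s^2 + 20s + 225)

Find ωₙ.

Compare the denominator to the standard form s^2 + 2ζωₙs + ωₙ².
ωₙ² = 225, so ωₙ = 15 rad/s.

ωₙ = 15 rad/s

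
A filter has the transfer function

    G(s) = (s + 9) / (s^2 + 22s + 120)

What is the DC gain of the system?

Set s = 0: G(0) = (9) / (120) = 3/40.

G(0) = 3/40 ≈ 0.07500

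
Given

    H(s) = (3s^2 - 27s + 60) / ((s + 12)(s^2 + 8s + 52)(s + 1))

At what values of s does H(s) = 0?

s = 4, 5

Set the numerator to zero: 3s^2 - 27s + 60 = 0, i.e. 3·(s^2 - 9s + 20) = 0.
Factoring: (s - 4)(s - 5) = 0.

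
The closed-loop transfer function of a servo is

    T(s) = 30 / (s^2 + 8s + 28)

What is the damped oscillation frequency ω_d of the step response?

ω_d ≈ 3.464 rad/s

Comparing s^2 + 8s + 28 to s^2 + 2ζωₙs + ωₙ²: ωₙ = √28 ≈ 5.292 rad/s and ζ = 8/(2·√28) ≈ 0.7559.
ζωₙ = 8/2 = 4, so ω_d = ωₙ√(1−ζ²) = √(ωₙ² − (ζωₙ)²) = √(28 − 4²) = √12 ≈ 3.464 rad/s.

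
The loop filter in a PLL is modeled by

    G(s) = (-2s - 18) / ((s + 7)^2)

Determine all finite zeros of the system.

s = -9

Set the numerator to zero: -2s - 18 = 0, i.e. -2·(s + 9) = 0.
So s = -9.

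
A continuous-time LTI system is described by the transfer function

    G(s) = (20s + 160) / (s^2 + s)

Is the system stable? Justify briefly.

The denominator s^2 + s factors as s(s + 1), giving poles at s = 0, -1.
Since the simple pole(s) at s = 0 lie on the jω-axis with none in the right half-plane, the system is marginally stable.

marginally stable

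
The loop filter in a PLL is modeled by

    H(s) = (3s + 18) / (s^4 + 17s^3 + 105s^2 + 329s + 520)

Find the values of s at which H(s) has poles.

The poles are the roots of the denominator s^4 + 17s^3 + 105s^2 + 329s + 520 = 0.
Trying s = -8: the polynomial evaluates to 0, so (s + 8) is a factor.
Dividing out leaves s^3 + 9s^2 + 33s + 65 = 0.
This factors further as (s^2 + 4s + 13)(s + 5) = 0.

s = -2 + 3j, -2 - 3j, -8, -5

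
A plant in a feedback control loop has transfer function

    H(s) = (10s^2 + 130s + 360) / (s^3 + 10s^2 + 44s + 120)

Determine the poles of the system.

s = -2 ± 4j, -6

The poles are the roots of the denominator s^3 + 10s^2 + 44s + 120 = 0.
Trying s = -6: the polynomial evaluates to 0, so (s + 6) is a factor.
Dividing out leaves s^2 + 4s + 20 = 0.
The quadratic formula then gives s = -2 ± 4j.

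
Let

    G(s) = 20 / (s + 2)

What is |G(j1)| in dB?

|G(j1)|_dB ≈ 19.0 dB

Substitute s = j1: numerator = 20, denominator = 2 + j1.
|G(j1)| = |20| / |2 + j1| = 20 / 2.2361 ≈ 8.944.
In decibels: 20·log₁₀(8.944) ≈ 19.0 dB.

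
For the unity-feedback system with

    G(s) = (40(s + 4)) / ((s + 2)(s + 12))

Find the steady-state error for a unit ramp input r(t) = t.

e_ss = ∞

G(s) has no poles at the origin.
This is a Type 0 system; Kv = lim_{s→0} s·G(s) = 0, so the steady-state error for a ramp input is infinite.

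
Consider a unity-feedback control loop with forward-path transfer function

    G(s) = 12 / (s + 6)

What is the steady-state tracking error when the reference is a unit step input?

e_ss = 0.3333

G(s) has no poles at the origin.
This is a Type 0 system. Kp = lim_{s→0} G(s) = 12/6 = 2.
e_ss = 1/(1 + Kp) = 1/(1 + 2) = 1/3 ≈ 0.3333.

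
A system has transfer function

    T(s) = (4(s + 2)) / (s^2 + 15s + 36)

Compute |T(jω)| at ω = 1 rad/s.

Substitute s = j1: numerator = 8 + j4, denominator = 35 + j15.
|T(j1)| = |8 + j4| / |35 + j15| = 8.9443 / 38.079 ≈ 0.2349.

|T(j1)| ≈ 0.2349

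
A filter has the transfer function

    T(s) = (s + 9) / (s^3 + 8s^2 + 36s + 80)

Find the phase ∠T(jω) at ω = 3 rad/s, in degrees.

∠T(j3) ≈ -65.92°

At s = j3: numerator = 9 + j3, denominator = 8 + j81.
∠T = ∠num − ∠den = 18.435° − (84.359°) = -65.92°.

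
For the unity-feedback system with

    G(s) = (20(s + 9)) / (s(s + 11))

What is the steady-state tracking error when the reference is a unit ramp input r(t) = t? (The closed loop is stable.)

G(s) has one pole at the origin.
This is a Type 1 system. Kv = lim_{s→0} s·G(s) = 180/11.
e_ss = 1/Kv = 1/(180/11) = 11/180 ≈ 0.06111.

e_ss = 0.06111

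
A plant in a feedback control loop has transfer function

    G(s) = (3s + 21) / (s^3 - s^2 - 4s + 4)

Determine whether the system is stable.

The denominator s^3 - s^2 - 4s + 4 factors as (s - 2)(s - 1)(s + 2), giving poles at s = 2, 1, -2.
Since the pole(s) at s = 2, 1 lie in the right half-plane, the system is unstable.

unstable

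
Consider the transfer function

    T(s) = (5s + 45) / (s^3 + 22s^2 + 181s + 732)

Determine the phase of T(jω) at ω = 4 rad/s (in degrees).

∠T(j4) ≈ -36.11°

At s = j4: numerator = 45 + j20, denominator = 380 + j660.
∠T = ∠num − ∠den = 23.962° − (60.068°) = -36.11°.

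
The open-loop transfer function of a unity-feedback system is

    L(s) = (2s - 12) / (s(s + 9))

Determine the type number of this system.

The denominator has 1 factor of s at the origin (free integrator), so this is a Type 1 system.

Type 1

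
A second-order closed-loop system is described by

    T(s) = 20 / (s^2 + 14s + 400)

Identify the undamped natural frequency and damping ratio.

ωₙ = 20 rad/s, ζ = 0.35

Compare the denominator to the standard form s^2 + 2ζωₙs + ωₙ².
ωₙ² = 400, so ωₙ = 20 rad/s.
2ζωₙ = 14, so ζ = 14/(2·20) = 0.35.
With ζ = 0.35 the response is underdamped.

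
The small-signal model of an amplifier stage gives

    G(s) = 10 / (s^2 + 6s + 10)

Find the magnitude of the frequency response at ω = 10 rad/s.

Substitute s = j10: numerator = 10, denominator = -90 + j60.
|G(j10)| = |10| / |-90 + j60| = 10 / 108.17 ≈ 0.09245.

|G(j10)| ≈ 0.09245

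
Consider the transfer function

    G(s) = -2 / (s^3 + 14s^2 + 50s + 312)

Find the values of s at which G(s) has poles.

The poles are the roots of the denominator s^3 + 14s^2 + 50s + 312 = 0.
Trying s = -12: the polynomial evaluates to 0, so (s + 12) is a factor.
Dividing out leaves s^2 + 2s + 26 = 0.
The quadratic formula then gives s = -1 ± 5j.

s = -1 + 5j, -1 - 5j, -12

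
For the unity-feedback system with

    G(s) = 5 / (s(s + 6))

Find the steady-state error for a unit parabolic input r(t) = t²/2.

G(s) has one pole at the origin.
This is a Type 1 system; Ka = lim_{s→0} s^2·G(s) = 0, so the steady-state error for a parabola input is infinite.

e_ss = ∞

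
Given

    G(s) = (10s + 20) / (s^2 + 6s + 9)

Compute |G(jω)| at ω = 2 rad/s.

Substitute s = j2: numerator = 20 + j20, denominator = 5 + j12.
|G(j2)| = |20 + j20| / |5 + j12| = 28.284 / 13 ≈ 2.176.

|G(j2)| ≈ 2.176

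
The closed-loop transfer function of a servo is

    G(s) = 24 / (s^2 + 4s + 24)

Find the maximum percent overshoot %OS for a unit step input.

%OS ≈ 24.5%

Comparing s^2 + 4s + 24 to s^2 + 2ζωₙs + ωₙ²: ωₙ = √24 ≈ 4.899 rad/s and ζ = 4/(2·√24) ≈ 0.4082.
%OS = 100·exp(−πζ/√(1−ζ²)) = 100·exp(−π·0.4082/√(1−0.4082²)) ≈ 24.5%.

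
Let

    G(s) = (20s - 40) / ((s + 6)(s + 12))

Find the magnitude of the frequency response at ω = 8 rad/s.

|G(j8)| ≈ 1.144

Substitute s = j8: numerator = -40 + j160, denominator = 8 + j144.
|G(j8)| = |-40 + j160| / |8 + j144| = 164.92 / 144.22 ≈ 1.144.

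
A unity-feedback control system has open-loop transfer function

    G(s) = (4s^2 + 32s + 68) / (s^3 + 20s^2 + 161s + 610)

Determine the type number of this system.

The denominator has no factor of s at the origin — no free integrator — so this is a Type 0 system.

Type 0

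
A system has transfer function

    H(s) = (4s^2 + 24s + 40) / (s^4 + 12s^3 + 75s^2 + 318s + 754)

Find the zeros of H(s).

s = -3 + j, -3 - j

Set the numerator to zero: 4s^2 + 24s + 40 = 0, i.e. 4·(s^2 + 6s + 10) = 0.
Factoring: (s^2 + 6s + 10) = 0.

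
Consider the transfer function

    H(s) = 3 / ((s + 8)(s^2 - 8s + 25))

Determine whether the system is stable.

The poles can be read from the denominator factors: s = -8, 4 + 3j, 4 - 3j.
Since the pole(s) at s = 4 + 3j, 4 - 3j lie in the right half-plane, the system is unstable.

unstable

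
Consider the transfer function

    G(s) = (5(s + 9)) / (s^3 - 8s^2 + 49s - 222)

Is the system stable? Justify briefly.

unstable

The denominator s^3 - 8s^2 + 49s - 222 factors as (s - 6)(s^2 - 2s + 37), giving poles at s = 6, 1 + 6j, 1 - 6j.
Since the pole(s) at s = 6, 1 + 6j, 1 - 6j lie in the right half-plane, the system is unstable.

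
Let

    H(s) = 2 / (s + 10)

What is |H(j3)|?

|H(j3)| ≈ 0.1916

Substitute s = j3: numerator = 2, denominator = 10 + j3.
|H(j3)| = |2| / |10 + j3| = 2 / 10.440 ≈ 0.1916.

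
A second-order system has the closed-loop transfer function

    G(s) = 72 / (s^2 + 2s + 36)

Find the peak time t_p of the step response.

t_p ≈ 0.5310 s

Comparing s^2 + 2s + 36 to s^2 + 2ζωₙs + ωₙ²: ωₙ = 6 rad/s and ζ = 2/(2·6) ≈ 0.1667.
ζωₙ = 2/2 = 1, so ω_d = ωₙ√(1−ζ²) = √(ωₙ² − (ζωₙ)²) = √(36 − 1²) = √35 ≈ 5.916 rad/s.
t_p = π/ω_d = π/5.916 ≈ 0.5310 s.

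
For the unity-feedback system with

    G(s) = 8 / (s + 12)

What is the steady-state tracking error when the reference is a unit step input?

e_ss = 0.6000

G(s) has no poles at the origin.
This is a Type 0 system. Kp = lim_{s→0} G(s) = 8/12 = 2/3.
e_ss = 1/(1 + Kp) = 1/(1 + 2/3) = 3/5 ≈ 0.6000.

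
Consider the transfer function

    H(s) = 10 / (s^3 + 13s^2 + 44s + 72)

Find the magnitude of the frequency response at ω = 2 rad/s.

Substitute s = j2: numerator = 10, denominator = 20 + j80.
|H(j2)| = |10| / |20 + j80| = 10 / 82.462 ≈ 0.1213.

|H(j2)| ≈ 0.1213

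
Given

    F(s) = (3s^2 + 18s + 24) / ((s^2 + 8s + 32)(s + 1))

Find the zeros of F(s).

Set the numerator to zero: 3s^2 + 18s + 24 = 0, i.e. 3·(s^2 + 6s + 8) = 0.
Factoring: (s + 2)(s + 4) = 0.

s = -2, -4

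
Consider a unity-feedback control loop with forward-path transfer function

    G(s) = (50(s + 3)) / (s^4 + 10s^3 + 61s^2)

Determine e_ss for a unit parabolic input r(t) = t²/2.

e_ss = 0.4067

G(s) has 2 poles at the origin.
This is a Type 2 system. Ka = lim_{s→0} s^2·G(s) = 150/61.
e_ss = 1/Ka = 1/(150/61) = 61/150 ≈ 0.4067.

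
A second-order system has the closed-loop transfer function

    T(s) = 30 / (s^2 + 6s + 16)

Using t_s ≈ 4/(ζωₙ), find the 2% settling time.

Comparing s^2 + 6s + 16 to s^2 + 2ζωₙs + ωₙ²: ωₙ = 4 rad/s and ζ = 6/(2·4) = 0.75.
ζωₙ = 6/2 = 3, so t_s ≈ 4/(ζωₙ) = 4/3 ≈ 1.333 s.

t_s ≈ 1.333 s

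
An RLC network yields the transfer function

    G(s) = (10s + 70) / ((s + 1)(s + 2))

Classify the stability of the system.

stable

The poles can be read from the denominator factors: s = -1, -2.
Since all poles lie strictly in the left half-plane, the system is stable.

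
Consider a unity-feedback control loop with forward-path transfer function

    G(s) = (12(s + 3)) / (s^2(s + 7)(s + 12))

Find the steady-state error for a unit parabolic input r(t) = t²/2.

e_ss = 2.333

G(s) has 2 poles at the origin.
This is a Type 2 system. Ka = lim_{s→0} s^2·G(s) = 36/84 = 3/7.
e_ss = 1/Ka = 1/(3/7) = 7/3 ≈ 2.333.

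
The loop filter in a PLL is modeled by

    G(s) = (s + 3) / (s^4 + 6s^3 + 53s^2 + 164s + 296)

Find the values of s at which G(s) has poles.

s = -1 ± 6j, -2 ± 2j

The poles are the roots of the denominator s^4 + 6s^3 + 53s^2 + 164s + 296 = 0.
No real roots exist; factor into two real quadratics: (s^2 + 2s + 37)(s^2 + 4s + 8) = 0.
Each quadratic gives a conjugate pair via the quadratic formula.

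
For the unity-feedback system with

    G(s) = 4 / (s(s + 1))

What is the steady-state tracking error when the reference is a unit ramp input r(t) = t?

G(s) has one pole at the origin.
This is a Type 1 system. Kv = lim_{s→0} s·G(s) = 4/1.
e_ss = 1/Kv = 1/(4) = 1/4 ≈ 0.2500.

e_ss = 0.2500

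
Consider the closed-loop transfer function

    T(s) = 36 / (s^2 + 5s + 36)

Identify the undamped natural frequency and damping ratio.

Compare the denominator to the standard form s^2 + 2ζωₙs + ωₙ².
ωₙ² = 36, so ωₙ = 6 rad/s.
2ζωₙ = 5, so ζ = 5/(2·6) ≈ 0.4167.
With ζ = 0.4167 the response is underdamped.

ωₙ = 6 rad/s, ζ ≈ 0.4167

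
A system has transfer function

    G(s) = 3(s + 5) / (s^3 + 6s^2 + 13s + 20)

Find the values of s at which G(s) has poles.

The poles are the roots of the denominator s^3 + 6s^2 + 13s + 20 = 0.
Trying s = -4: the polynomial evaluates to 0, so (s + 4) is a factor.
Dividing out leaves s^2 + 2s + 5 = 0.
The quadratic formula then gives s = -1 ± 2j.

s = -1 + 2j, -1 - 2j, -4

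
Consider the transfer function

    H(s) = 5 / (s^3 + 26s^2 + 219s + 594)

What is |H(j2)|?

|H(j2)| ≈ 0.007670

Substitute s = j2: numerator = 5, denominator = 490 + j430.
|H(j2)| = |5| / |490 + j430| = 5 / 651.92 ≈ 0.007670.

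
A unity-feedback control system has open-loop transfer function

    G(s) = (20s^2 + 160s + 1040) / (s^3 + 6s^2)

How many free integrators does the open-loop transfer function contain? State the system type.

Factor s from the denominator: s^3 + 6s^2 = s^2·(s + 6).
There are 2 poles at the origin, so the system is Type 2.

Type 2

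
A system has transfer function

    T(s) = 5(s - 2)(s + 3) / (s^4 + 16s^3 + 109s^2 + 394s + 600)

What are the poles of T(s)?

The poles are the roots of the denominator s^4 + 16s^3 + 109s^2 + 394s + 600 = 0.
Trying s = -4: the polynomial evaluates to 0, so (s + 4) is a factor.
Dividing out leaves s^3 + 12s^2 + 61s + 150 = 0.
This factors further as (s^2 + 6s + 25)(s + 6) = 0.

s = -3 ± 4j, -4, -6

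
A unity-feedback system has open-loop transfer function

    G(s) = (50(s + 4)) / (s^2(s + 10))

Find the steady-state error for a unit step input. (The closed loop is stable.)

e_ss = 0

G(s) has 2 poles at the origin.
This is a Type 2 system; for a step input the steady-state error is zero.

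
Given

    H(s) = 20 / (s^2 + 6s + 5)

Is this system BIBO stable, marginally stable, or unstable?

The denominator s^2 + 6s + 5 factors as (s + 5)(s + 1), giving poles at s = -5, -1.
Since all poles lie strictly in the left half-plane, the system is stable.

stable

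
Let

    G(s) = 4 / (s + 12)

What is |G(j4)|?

Substitute s = j4: numerator = 4, denominator = 12 + j4.
|G(j4)| = |4| / |12 + j4| = 4 / 12.649 ≈ 0.3162.

|G(j4)| ≈ 0.3162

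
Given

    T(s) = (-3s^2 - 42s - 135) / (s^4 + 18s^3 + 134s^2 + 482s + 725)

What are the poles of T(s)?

s = -5 + 2j, -5 - 2j, -4 + 3j, -4 - 3j

The poles are the roots of the denominator s^4 + 18s^3 + 134s^2 + 482s + 725 = 0.
No real roots exist; factor into two real quadratics: (s^2 + 10s + 29)(s^2 + 8s + 25) = 0.
Each quadratic gives a conjugate pair via the quadratic formula.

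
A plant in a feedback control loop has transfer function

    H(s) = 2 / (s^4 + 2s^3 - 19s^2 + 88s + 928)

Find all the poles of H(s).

The poles are the roots of the denominator s^4 + 2s^3 - 19s^2 + 88s + 928 = 0.
No real roots exist; factor into two real quadratics: (s^2 - 8s + 32)(s^2 + 10s + 29) = 0.
Each quadratic gives a conjugate pair via the quadratic formula.

s = 4 ± 4j, -5 ± 2j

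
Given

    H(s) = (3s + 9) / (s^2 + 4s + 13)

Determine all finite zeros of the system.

s = -3

Set the numerator to zero: 3s + 9 = 0, i.e. 3·(s + 3) = 0.
So s = -3.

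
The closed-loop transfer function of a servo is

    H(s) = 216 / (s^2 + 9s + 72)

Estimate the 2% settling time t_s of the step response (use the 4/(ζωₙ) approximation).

Comparing s^2 + 9s + 72 to s^2 + 2ζωₙs + ωₙ²: ωₙ = √72 ≈ 8.485 rad/s and ζ = 9/(2·√72) ≈ 0.5303.
ζωₙ = 9/2 = 4.5, so t_s ≈ 4/(ζωₙ) = 4/4.5 ≈ 0.8889 s.

t_s ≈ 0.8889 s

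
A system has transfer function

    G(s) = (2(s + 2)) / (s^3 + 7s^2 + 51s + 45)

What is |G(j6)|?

Substitute s = j6: numerator = 4 + j12, denominator = -207 + j90.
|G(j6)| = |4 + j12| / |-207 + j90| = 12.649 / 225.72 ≈ 0.05604.

|G(j6)| ≈ 0.05604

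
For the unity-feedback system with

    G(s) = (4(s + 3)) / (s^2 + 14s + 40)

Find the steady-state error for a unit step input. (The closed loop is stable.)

G(s) has no poles at the origin.
This is a Type 0 system. Kp = lim_{s→0} G(s) = 12/40 = 3/10.
e_ss = 1/(1 + Kp) = 1/(1 + 3/10) = 10/13 ≈ 0.7692.

e_ss = 0.7692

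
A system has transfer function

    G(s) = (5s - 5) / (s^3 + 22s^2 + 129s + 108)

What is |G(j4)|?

Substitute s = j4: numerator = -5 + j20, denominator = -244 + j452.
|G(j4)| = |-5 + j20| / |-244 + j452| = 20.616 / 513.65 ≈ 0.04014.

|G(j4)| ≈ 0.04014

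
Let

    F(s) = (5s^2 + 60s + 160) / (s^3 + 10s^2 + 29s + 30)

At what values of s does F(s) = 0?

Set the numerator to zero: 5s^2 + 60s + 160 = 0, i.e. 5·(s^2 + 12s + 32) = 0.
Factoring: (s + 4)(s + 8) = 0.

s = -4, -8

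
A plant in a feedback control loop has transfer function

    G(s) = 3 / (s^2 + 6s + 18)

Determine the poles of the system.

s = -3 ± 3j

The poles are the roots of the denominator s^2 + 6s + 18 = 0.
Using the quadratic formula: s = (-6 ± √(-36))/2 = -3 ± 3j.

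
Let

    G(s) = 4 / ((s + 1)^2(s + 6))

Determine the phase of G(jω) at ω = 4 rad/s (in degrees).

∠G(j4) ≈ 174.4°

At s = j4: numerator = 4, denominator = -122 - j12.
∠G = ∠num − ∠den = 0° − (-174.38°) = 174.4°.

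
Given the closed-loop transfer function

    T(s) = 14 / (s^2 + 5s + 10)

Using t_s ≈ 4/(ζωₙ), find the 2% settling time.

t_s ≈ 1.600 s

Comparing s^2 + 5s + 10 to s^2 + 2ζωₙs + ωₙ²: ωₙ = √10 ≈ 3.162 rad/s and ζ = 5/(2·√10) ≈ 0.7906.
ζωₙ = 5/2 = 2.5, so t_s ≈ 4/(ζωₙ) = 4/2.5 = 1.600 s.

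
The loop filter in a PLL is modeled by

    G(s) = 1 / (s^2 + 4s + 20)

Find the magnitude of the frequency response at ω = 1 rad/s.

Substitute s = j1: numerator = 1, denominator = 19 + j4.
|G(j1)| = |1| / |19 + j4| = 1 / 19.416 ≈ 0.05150.

|G(j1)| ≈ 0.05150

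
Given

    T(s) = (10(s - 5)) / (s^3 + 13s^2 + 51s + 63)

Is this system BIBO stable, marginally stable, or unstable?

stable

The denominator s^3 + 13s^2 + 51s + 63 factors as (s + 3)^2(s + 7), giving poles at s = -3, -3, -7.
Since all poles lie strictly in the left half-plane, the system is stable.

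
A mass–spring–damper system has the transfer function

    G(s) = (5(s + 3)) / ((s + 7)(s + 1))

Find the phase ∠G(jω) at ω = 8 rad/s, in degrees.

∠G(j8) ≈ -62.25°

At s = j8: numerator = 15 + j40, denominator = -57 + j64.
∠G = ∠num − ∠den = 69.444° − (131.69°) = -62.25°.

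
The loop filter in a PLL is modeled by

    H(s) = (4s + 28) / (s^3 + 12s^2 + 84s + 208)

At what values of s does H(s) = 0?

s = -7

Set the numerator to zero: 4s + 28 = 0, i.e. 4·(s + 7) = 0.
So s = -7.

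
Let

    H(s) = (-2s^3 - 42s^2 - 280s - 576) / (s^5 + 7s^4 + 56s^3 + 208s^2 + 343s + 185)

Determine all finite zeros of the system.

Set the numerator to zero: -2s^3 - 42s^2 - 280s - 576 = 0, i.e. -2·(s^3 + 21s^2 + 140s + 288) = 0.
Factoring: (s + 8)(s + 9)(s + 4) = 0.

s = -8, -9, -4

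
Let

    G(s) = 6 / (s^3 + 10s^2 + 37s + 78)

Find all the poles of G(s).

The poles are the roots of the denominator s^3 + 10s^2 + 37s + 78 = 0.
Trying s = -6: the polynomial evaluates to 0, so (s + 6) is a factor.
Dividing out leaves s^2 + 4s + 13 = 0.
The quadratic formula then gives s = -2 ± 3j.

s = -2 ± 3j, -6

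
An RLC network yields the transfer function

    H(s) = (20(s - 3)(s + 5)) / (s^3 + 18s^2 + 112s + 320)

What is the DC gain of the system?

H(0) = -15/16 ≈ -0.9375

Set s = 0: H(0) = (-300) / (320) = -15/16.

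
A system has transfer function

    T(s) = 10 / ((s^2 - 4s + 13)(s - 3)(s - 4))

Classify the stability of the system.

unstable

The poles can be read from the denominator factors: s = 2 + 3j, 2 - 3j, 3, 4.
Since the pole(s) at s = 2 ± 3j, 3, 4 lie in the right half-plane, the system is unstable.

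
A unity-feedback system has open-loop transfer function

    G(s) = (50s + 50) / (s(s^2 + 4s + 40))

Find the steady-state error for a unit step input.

e_ss = 0

G(s) has one pole at the origin.
This is a Type 1 system; for a step input the steady-state error is zero.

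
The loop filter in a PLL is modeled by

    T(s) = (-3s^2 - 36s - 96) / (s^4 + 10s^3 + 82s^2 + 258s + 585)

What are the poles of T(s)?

s = -3 + 6j, -3 - 6j, -2 + 3j, -2 - 3j

The poles are the roots of the denominator s^4 + 10s^3 + 82s^2 + 258s + 585 = 0.
No real roots exist; factor into two real quadratics: (s^2 + 6s + 45)(s^2 + 4s + 13) = 0.
Each quadratic gives a conjugate pair via the quadratic formula.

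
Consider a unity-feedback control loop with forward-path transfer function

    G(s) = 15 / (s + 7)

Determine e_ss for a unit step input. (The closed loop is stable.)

G(s) has no poles at the origin.
This is a Type 0 system. Kp = lim_{s→0} G(s) = 15/7.
e_ss = 1/(1 + Kp) = 1/(1 + 15/7) = 7/22 ≈ 0.3182.

e_ss = 0.3182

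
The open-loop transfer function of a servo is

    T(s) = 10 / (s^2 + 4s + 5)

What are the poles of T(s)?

s = -2 + j, -2 - j

The poles are the roots of the denominator s^2 + 4s + 5 = 0.
Using the quadratic formula: s = (-4 ± √(-4))/2 = -2 ± 1j.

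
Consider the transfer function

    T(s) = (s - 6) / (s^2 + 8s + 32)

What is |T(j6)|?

|T(j6)| ≈ 0.1762

Substitute s = j6: numerator = -6 + j6, denominator = -4 + j48.
|T(j6)| = |-6 + j6| / |-4 + j48| = 8.4853 / 48.166 ≈ 0.1762.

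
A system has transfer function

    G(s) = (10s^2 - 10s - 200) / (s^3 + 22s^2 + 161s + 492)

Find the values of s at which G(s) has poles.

The poles are the roots of the denominator s^3 + 22s^2 + 161s + 492 = 0.
Trying s = -12: the polynomial evaluates to 0, so (s + 12) is a factor.
Dividing out leaves s^2 + 10s + 41 = 0.
The quadratic formula then gives s = -5 ± 4j.

s = -5 ± 4j, -12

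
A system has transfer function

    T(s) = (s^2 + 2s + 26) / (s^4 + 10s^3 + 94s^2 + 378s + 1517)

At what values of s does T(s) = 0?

Set the numerator to zero: s^2 + 2s + 26 = 0.
Factoring: (s^2 + 2s + 26) = 0.

s = -1 ± 5j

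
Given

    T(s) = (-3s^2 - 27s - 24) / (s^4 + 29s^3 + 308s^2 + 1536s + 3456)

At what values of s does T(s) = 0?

Set the numerator to zero: -3s^2 - 27s - 24 = 0, i.e. -3·(s^2 + 9s + 8) = 0.
Factoring: (s + 1)(s + 8) = 0.

s = -1, -8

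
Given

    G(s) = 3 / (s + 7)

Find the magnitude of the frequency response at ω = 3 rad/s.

Substitute s = j3: numerator = 3, denominator = 7 + j3.
|G(j3)| = |3| / |7 + j3| = 3 / 7.6158 ≈ 0.3939.

|G(j3)| ≈ 0.3939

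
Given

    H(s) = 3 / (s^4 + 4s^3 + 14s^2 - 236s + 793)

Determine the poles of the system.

The poles are the roots of the denominator s^4 + 4s^3 + 14s^2 - 236s + 793 = 0.
No real roots exist; factor into two real quadratics: (s^2 - 6s + 13)(s^2 + 10s + 61) = 0.
Each quadratic gives a conjugate pair via the quadratic formula.

s = 3 ± 2j, -5 ± 6j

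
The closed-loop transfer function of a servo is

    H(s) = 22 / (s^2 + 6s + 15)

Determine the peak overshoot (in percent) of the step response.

%OS ≈ 2.13%

Comparing s^2 + 6s + 15 to s^2 + 2ζωₙs + ωₙ²: ωₙ = √15 ≈ 3.873 rad/s and ζ = 6/(2·√15) ≈ 0.7746.
%OS = 100·exp(−πζ/√(1−ζ²)) = 100·exp(−π·0.7746/√(1−0.7746²)) ≈ 2.13%.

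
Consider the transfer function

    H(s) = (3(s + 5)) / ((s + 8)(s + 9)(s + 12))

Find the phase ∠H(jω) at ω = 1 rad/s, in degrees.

At s = j1: numerator = 15 + j3, denominator = 835 + j275.
∠H = ∠num − ∠den = 11.310° − (18.229°) = -6.919°.

∠H(j1) ≈ -6.919°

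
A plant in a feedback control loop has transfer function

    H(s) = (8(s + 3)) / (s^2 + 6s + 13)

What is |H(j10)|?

Substitute s = j10: numerator = 24 + j80, denominator = -87 + j60.
|H(j10)| = |24 + j80| / |-87 + j60| = 83.522 / 105.68 ≈ 0.7903.

|H(j10)| ≈ 0.7903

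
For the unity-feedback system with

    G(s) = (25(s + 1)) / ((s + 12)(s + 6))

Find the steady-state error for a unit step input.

e_ss = 0.7423

G(s) has no poles at the origin.
This is a Type 0 system. Kp = lim_{s→0} G(s) = 25/72.
e_ss = 1/(1 + Kp) = 1/(1 + 25/72) = 72/97 ≈ 0.7423.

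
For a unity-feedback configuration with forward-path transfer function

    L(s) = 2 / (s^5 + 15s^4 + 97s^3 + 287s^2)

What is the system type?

The denominator has 2 factors of s at the origin (free integrators), so this is a Type 2 system.

Type 2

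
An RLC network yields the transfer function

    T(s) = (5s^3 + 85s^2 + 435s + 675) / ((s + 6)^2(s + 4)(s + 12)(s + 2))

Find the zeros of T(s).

s = -5, -9, -3

Set the numerator to zero: 5s^3 + 85s^2 + 435s + 675 = 0, i.e. 5·(s^3 + 17s^2 + 87s + 135) = 0.
Factoring: (s + 5)(s + 9)(s + 3) = 0.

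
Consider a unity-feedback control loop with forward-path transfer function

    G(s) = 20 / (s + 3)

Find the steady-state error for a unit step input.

e_ss = 0.1304

G(s) has no poles at the origin.
This is a Type 0 system. Kp = lim_{s→0} G(s) = 20/3.
e_ss = 1/(1 + Kp) = 1/(1 + 20/3) = 3/23 ≈ 0.1304.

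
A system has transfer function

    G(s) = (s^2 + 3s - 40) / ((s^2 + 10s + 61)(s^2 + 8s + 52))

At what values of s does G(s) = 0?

Set the numerator to zero: s^2 + 3s - 40 = 0.
Factoring: (s + 8)(s - 5) = 0.

s = -8, 5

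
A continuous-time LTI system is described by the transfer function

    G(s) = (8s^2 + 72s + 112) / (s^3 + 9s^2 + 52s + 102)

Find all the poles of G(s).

The poles are the roots of the denominator s^3 + 9s^2 + 52s + 102 = 0.
Trying s = -3: the polynomial evaluates to 0, so (s + 3) is a factor.
Dividing out leaves s^2 + 6s + 34 = 0.
The quadratic formula then gives s = -3 ± 5j.

s = -3 + 5j, -3 - 5j, -3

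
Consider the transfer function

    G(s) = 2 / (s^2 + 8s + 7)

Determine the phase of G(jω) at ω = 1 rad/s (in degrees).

∠G(j1) ≈ -53.13°

At s = j1: numerator = 2, denominator = 6 + j8.
∠G = ∠num − ∠den = 0° − (53.130°) = -53.13°.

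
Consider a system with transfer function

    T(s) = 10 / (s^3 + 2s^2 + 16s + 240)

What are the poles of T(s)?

The poles are the roots of the denominator s^3 + 2s^2 + 16s + 240 = 0.
Trying s = -6: the polynomial evaluates to 0, so (s + 6) is a factor.
Dividing out leaves s^2 - 4s + 40 = 0.
The quadratic formula then gives s = 2 ± 6j.

s = 2 ± 6j, -6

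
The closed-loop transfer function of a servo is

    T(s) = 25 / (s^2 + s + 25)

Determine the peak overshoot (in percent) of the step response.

%OS ≈ 72.9%

Comparing s^2 + s + 25 to s^2 + 2ζωₙs + ωₙ²: ωₙ = 5 rad/s and ζ = 1/(2·5) = 0.1.
%OS = 100·exp(−πζ/√(1−ζ²)) = 100·exp(−π·0.1/√(1−0.1²)) ≈ 72.9%.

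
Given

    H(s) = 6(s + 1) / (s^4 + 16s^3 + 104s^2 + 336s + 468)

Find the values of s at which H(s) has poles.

The poles are the roots of the denominator s^4 + 16s^3 + 104s^2 + 336s + 468 = 0.
No real roots exist; factor into two real quadratics: (s^2 + 6s + 18)(s^2 + 10s + 26) = 0.
Each quadratic gives a conjugate pair via the quadratic formula.

s = -3 + 3j, -3 - 3j, -5 + j, -5 - j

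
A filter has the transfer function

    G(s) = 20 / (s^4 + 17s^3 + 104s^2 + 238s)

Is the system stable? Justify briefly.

The denominator s^4 + 17s^3 + 104s^2 + 238s factors as s(s^2 + 10s + 34)(s + 7), giving poles at s = 0, -5 ± 3j, -7.
Since the simple pole(s) at s = 0 lie on the jω-axis with none in the right half-plane, the system is marginally stable.

marginally stable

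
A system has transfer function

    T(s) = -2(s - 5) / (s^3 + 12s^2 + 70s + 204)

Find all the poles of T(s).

s = -3 + 5j, -3 - 5j, -6

The poles are the roots of the denominator s^3 + 12s^2 + 70s + 204 = 0.
Trying s = -6: the polynomial evaluates to 0, so (s + 6) is a factor.
Dividing out leaves s^2 + 6s + 34 = 0.
The quadratic formula then gives s = -3 ± 5j.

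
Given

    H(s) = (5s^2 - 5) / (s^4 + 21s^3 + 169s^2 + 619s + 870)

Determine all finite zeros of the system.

s = 1, -1

Set the numerator to zero: 5s^2 - 5 = 0, i.e. 5·(s^2 - 1) = 0.
Factoring: (s - 1)(s + 1) = 0.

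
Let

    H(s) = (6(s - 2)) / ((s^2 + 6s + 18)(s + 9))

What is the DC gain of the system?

H(0) = -2/27 ≈ -0.07407

At s = 0 each factor (s + a) contributes a and each (s^2 + bs + c) contributes c.
H(0) = 6·(-2) / ((18) · (9)) = -12/162 = -2/27.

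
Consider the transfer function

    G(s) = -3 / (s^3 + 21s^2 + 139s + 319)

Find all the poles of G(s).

s = -5 + 2j, -5 - 2j, -11

The poles are the roots of the denominator s^3 + 21s^2 + 139s + 319 = 0.
Trying s = -11: the polynomial evaluates to 0, so (s + 11) is a factor.
Dividing out leaves s^2 + 10s + 29 = 0.
The quadratic formula then gives s = -5 ± 2j.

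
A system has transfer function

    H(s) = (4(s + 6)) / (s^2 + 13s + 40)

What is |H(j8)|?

Substitute s = j8: numerator = 24 + j32, denominator = -24 + j104.
|H(j8)| = |24 + j32| / |-24 + j104| = 40 / 106.73 ≈ 0.3748.

|H(j8)| ≈ 0.3748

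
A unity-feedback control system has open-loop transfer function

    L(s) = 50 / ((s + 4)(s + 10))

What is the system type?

Type 0

The denominator has no factor of s at the origin — no free integrator — so this is a Type 0 system.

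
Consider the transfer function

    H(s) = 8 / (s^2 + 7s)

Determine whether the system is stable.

marginally stable

The denominator s^2 + 7s factors as s(s + 7), giving poles at s = 0, -7.
Since the simple pole(s) at s = 0 lie on the jω-axis with none in the right half-plane, the system is marginally stable.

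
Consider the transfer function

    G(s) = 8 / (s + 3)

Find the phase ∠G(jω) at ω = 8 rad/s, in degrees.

At s = j8: numerator = 8, denominator = 3 + j8.
∠G = ∠num − ∠den = 0° − (69.444°) = -69.44°.

∠G(j8) ≈ -69.44°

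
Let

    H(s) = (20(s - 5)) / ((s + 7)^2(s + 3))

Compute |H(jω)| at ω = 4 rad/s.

|H(j4)| ≈ 0.3940

Substitute s = j4: numerator = -100 + j80, denominator = -125 + j300.
|H(j4)| = |-100 + j80| / |-125 + j300| = 128.06 / 325 ≈ 0.3940.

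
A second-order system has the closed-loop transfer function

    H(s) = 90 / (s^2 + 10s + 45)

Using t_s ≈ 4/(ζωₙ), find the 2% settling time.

t_s ≈ 0.8000 s

Comparing s^2 + 10s + 45 to s^2 + 2ζωₙs + ωₙ²: ωₙ = √45 ≈ 6.708 rad/s and ζ = 10/(2·√45) ≈ 0.7454.
ζωₙ = 10/2 = 5, so t_s ≈ 4/(ζωₙ) = 4/5 = 0.8000 s.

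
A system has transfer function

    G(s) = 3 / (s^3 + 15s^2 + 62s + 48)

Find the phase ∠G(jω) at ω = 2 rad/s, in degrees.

At s = j2: numerator = 3, denominator = -12 + j116.
∠G = ∠num − ∠den = 0° − (95.906°) = -95.91°.

∠G(j2) ≈ -95.91°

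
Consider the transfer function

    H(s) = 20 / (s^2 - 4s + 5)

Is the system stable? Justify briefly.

unstable

The denominator s^2 - 4s + 5 factors as (s^2 - 4s + 5), giving poles at s = 2 ± j.
Since the pole(s) at s = 2 + j, 2 - j lie in the right half-plane, the system is unstable.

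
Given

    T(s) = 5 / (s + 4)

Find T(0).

Set s = 0: T(0) = (5) / (4) = 5/4.

T(0) = 5/4 ≈ 1.250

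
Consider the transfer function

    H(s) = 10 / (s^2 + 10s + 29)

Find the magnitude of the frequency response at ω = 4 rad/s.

|H(j4)| ≈ 0.2378

Substitute s = j4: numerator = 10, denominator = 13 + j40.
|H(j4)| = |10| / |13 + j40| = 10 / 42.059 ≈ 0.2378.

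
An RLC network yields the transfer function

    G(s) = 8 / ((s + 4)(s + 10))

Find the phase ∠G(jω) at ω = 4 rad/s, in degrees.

∠G(j4) ≈ -66.80°

At s = j4: numerator = 8, denominator = 24 + j56.
∠G = ∠num − ∠den = 0° − (66.801°) = -66.80°.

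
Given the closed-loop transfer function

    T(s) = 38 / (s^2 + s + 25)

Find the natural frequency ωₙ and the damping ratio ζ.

ωₙ = 5 rad/s, ζ = 0.1

Compare the denominator to the standard form s^2 + 2ζωₙs + ωₙ².
ωₙ² = 25, so ωₙ = 5 rad/s.
2ζωₙ = 1, so ζ = 1/(2·5) = 0.1.
With ζ = 0.1 the response is underdamped.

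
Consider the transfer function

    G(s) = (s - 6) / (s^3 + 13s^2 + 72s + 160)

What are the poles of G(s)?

The poles are the roots of the denominator s^3 + 13s^2 + 72s + 160 = 0.
Trying s = -5: the polynomial evaluates to 0, so (s + 5) is a factor.
Dividing out leaves s^2 + 8s + 32 = 0.
The quadratic formula then gives s = -4 ± 4j.

s = -4 + 4j, -4 - 4j, -5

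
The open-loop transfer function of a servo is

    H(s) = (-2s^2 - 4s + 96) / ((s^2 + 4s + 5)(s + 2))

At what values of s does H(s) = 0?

Set the numerator to zero: -2s^2 - 4s + 96 = 0, i.e. -2·(s^2 + 2s - 48) = 0.
Factoring: (s - 6)(s + 8) = 0.

s = 6, -8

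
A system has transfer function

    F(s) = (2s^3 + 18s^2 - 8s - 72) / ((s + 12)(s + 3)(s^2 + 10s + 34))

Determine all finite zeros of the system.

s = -2, -9, 2

Set the numerator to zero: 2s^3 + 18s^2 - 8s - 72 = 0, i.e. 2·(s^3 + 9s^2 - 4s - 36) = 0.
Factoring: (s + 2)(s + 9)(s - 2) = 0.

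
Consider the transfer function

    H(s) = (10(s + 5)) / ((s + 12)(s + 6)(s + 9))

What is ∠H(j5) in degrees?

∠H(j5) ≈ -46.48°

At s = j5: numerator = 50 + j50, denominator = -27 + j1045.
∠H = ∠num − ∠den = 45° − (91.480°) = -46.48°.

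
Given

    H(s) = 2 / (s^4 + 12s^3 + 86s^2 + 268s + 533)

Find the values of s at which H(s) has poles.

s = -2 + 3j, -2 - 3j, -4 + 5j, -4 - 5j

The poles are the roots of the denominator s^4 + 12s^3 + 86s^2 + 268s + 533 = 0.
No real roots exist; factor into two real quadratics: (s^2 + 4s + 13)(s^2 + 8s + 41) = 0.
Each quadratic gives a conjugate pair via the quadratic formula.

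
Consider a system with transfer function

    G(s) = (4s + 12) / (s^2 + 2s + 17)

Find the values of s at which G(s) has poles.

The poles are the roots of the denominator s^2 + 2s + 17 = 0.
Using the quadratic formula: s = (-2 ± √(-64))/2 = -1 ± 4j.

s = -1 + 4j, -1 - 4j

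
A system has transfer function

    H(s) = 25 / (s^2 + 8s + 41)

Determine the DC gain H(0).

At s = 0 each factor (s + a) contributes a and each (s^2 + bs + c) contributes c.
H(0) = 25·1 / ((41)) = 25/41 = 25/41.

H(0) = 25/41 ≈ 0.6098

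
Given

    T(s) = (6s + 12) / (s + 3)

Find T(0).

Set s = 0: T(0) = (12) / (3) = 4.

T(0) = 4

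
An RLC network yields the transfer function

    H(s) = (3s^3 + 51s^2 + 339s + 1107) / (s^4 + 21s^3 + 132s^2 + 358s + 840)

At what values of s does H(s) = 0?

s = -9, -4 + 5j, -4 - 5j

Set the numerator to zero: 3s^3 + 51s^2 + 339s + 1107 = 0, i.e. 3·(s^3 + 17s^2 + 113s + 369) = 0.
Factoring: (s + 9)(s^2 + 8s + 41) = 0.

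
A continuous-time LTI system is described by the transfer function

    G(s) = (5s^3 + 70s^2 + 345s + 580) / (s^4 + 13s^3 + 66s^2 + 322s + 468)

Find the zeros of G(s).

Set the numerator to zero: 5s^3 + 70s^2 + 345s + 580 = 0, i.e. 5·(s^3 + 14s^2 + 69s + 116) = 0.
Factoring: (s^2 + 10s + 29)(s + 4) = 0.

s = -5 + 2j, -5 - 2j, -4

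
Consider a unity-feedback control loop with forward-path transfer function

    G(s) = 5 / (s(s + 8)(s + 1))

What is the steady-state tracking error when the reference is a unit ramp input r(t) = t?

e_ss = 1.600

G(s) has one pole at the origin.
This is a Type 1 system. Kv = lim_{s→0} s·G(s) = 5/8.
e_ss = 1/Kv = 1/(5/8) = 8/5 ≈ 1.600.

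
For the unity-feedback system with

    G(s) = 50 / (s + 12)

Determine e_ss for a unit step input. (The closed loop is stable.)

e_ss = 0.1935

G(s) has no poles at the origin.
This is a Type 0 system. Kp = lim_{s→0} G(s) = 50/12 = 25/6.
e_ss = 1/(1 + Kp) = 1/(1 + 25/6) = 6/31 ≈ 0.1935.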